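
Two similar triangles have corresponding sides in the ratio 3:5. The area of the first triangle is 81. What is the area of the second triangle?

Area ratio = (3/5)^2 = 9/25. Area of the second triangle = 81 * 25/9 = 225.

225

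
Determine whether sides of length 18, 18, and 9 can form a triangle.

Check all three triangle inequalities:
18 + 18 = 36 > 9 ✓
18 + 9 = 27 > 18 ✓
18 + 9 = 27 > 18 ✓
All conditions hold, so these sides form a valid triangle.

Yes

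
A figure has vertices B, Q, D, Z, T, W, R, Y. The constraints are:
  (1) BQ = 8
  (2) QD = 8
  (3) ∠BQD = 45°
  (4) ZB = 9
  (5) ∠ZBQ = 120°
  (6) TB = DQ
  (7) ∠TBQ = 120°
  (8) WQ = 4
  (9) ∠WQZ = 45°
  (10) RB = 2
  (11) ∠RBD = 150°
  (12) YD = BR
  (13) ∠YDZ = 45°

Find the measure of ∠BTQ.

From the given relations: TB = DQ = 8.
Step 1: By the law of cosines on triangle TBQ: TQ² = 8² + 8² − 2·8·8·cos(120°) = 192, so TQ = 8·√3.
Step 2: By the inverse law of cosines on triangle BTQ: cos(∠BTQ) = (8² + (8·√3)² − 8²) / (2·8·8·√3) = 192/221.7 = 0.866, so ∠BTQ = 30°.

Therefore, the measure of angle ∠BTQ = 30°.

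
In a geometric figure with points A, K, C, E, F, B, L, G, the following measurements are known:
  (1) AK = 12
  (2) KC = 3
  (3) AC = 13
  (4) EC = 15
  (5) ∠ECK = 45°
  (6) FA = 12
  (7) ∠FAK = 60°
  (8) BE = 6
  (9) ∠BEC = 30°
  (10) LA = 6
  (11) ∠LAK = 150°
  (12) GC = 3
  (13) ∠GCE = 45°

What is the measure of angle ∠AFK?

Step 1: By the law of cosines on triangle FAK: FK² = 12² + 12² − 2·12·12·cos(60°) = 144, so FK = 12.
Step 2: By the inverse law of cosines on triangle AFK: cos(∠AFK) = (12² + 12² − 12²) / (2·12·12) = 144/288 = 0.5, so ∠AFK = 60°.

Therefore, the measure of angle ∠AFK = 60°.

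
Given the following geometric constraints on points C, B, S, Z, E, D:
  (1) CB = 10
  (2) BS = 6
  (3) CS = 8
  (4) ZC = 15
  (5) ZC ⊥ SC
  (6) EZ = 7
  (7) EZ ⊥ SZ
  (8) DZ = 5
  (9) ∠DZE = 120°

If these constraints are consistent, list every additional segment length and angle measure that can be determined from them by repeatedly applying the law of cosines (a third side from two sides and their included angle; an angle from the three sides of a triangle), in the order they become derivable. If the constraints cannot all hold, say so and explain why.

The constraints are consistent. Derivable facts, in order:
After 1 step:
- ED = √109
- SZ = 17
- ∠BCS = 36.87°
- ∠BSC = 90°
- ∠CBS = 53.13°
After 2 steps:
- SE = 13·√2
- ∠CSZ = 61.93°
- ∠CZS = 28.07°
- ∠DEZ = 24.5°
- ∠EDZ = 35.5°
After 3 steps:
- ∠ESZ = 22.38°
- ∠SEZ = 67.62°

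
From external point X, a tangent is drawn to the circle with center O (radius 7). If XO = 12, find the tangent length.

Let T be the point of tangency. Then OT ⊥ XT (radius ⊥ tangent).
In right triangle OTX: OX² = OT² + XT²
12² = 7² + XT²
XT² = 95, XT = sqrt(95)

sqrt(95)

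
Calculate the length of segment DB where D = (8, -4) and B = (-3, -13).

d = sqrt((-3 - 8)^2 + (-13 - -4)^2)
d = sqrt(-11^2 + -9^2)
d = sqrt(121 + 81)
d = sqrt(202)

sqrt(202)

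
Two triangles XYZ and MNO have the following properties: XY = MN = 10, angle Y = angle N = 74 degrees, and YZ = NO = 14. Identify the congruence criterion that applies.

The given information provides:
XY = MN = 10, angle Y = angle N = 74 degrees, and YZ = NO = 14
This matches the SAS congruence theorem.
Two pairs of corresponding sides and the included angle are equal (Side-Angle-Side).

SAS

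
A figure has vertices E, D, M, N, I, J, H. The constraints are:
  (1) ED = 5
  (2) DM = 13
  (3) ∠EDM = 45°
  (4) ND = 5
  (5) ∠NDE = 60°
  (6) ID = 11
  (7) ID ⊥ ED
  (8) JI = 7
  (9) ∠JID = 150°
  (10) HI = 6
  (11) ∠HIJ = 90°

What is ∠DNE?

Step 1: By the law of cosines on triangle NDE: NE² = 5² + 5² − 2·5·5·cos(60°) = 25, so NE = 5.
Step 2: By the inverse law of cosines on triangle DNE: cos(∠DNE) = (5² + 5² − 5²) / (2·5·5) = 25/50 = 0.5, so ∠DNE = 60°.

Therefore, the measure of angle ∠DNE = 60°.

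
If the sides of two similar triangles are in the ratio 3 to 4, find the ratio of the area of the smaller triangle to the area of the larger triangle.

The ratio of areas of similar triangles equals the square of the side ratio.
Side ratio = 3:4
Area ratio = (3/4)^2 = 9/16 = 9:16

9:16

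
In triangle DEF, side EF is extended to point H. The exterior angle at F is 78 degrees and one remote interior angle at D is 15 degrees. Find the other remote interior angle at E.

angle E = 78 - 15 = 63 degrees (exterior angle theorem).

63 degrees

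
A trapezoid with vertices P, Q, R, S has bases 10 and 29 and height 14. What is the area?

Area = (10 + 29) * 14 / 2 = 546 / 2 = 273

273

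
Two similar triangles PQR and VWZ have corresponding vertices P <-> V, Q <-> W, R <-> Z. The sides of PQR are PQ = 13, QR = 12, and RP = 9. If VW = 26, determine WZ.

Since the triangles are similar, the ratio of corresponding sides is constant.
Scale factor k = VW / PQ = 26 / 13 = 2
WZ = k * QR = 2 * 12 = 24

24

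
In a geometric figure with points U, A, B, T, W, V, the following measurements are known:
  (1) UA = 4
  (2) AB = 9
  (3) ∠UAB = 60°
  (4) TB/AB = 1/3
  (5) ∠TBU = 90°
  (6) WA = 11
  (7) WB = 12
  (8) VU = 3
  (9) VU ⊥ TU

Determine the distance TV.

From the given relations: TB = 1/3·AB = 1/3·9 = 3.
Step 1: By the law of cosines on triangle UAB: UB² = 4² + 9² − 2·4·9·cos(60°) = 61, so UB = √61.
Step 2: By the law of cosines on triangle UBT: UT² = √61² + 3² − 2·√61·3·cos(90°) = 70, so UT = √70.
Step 3: By the law of cosines on triangle TUV: TV² = √70² + 3² − 2·√70·3·cos(90°) = 79, so TV = √79.

Therefore, the length of TV = √79.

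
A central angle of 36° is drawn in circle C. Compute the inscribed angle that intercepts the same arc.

By the inscribed angle theorem, the inscribed angle is half the central angle.
Inscribed angle = 36° / 2 = 18°

18°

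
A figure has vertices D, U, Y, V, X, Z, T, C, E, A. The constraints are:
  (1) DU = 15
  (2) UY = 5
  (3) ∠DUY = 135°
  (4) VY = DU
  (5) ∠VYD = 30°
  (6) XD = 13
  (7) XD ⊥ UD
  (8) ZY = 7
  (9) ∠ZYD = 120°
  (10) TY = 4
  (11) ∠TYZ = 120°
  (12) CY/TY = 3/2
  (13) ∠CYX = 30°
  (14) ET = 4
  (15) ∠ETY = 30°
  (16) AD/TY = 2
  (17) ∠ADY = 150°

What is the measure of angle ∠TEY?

Step 1: By the law of cosines on triangle ETY: EY² = 4² + 4² − 2·4·4·cos(30°) = 4.29, so EY ≈ 2.07.
Step 2: By the inverse law of cosines on triangle TEY: cos(∠TEY) = (4² + 2.07² − 4²) / (2·4·2.07) = 4.29/16.56 = 0.2588, so ∠TEY = 75°.

Therefore, the measure of angle ∠TEY = 75°.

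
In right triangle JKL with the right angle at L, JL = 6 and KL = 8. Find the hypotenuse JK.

By the Pythagorean theorem: JK^2 = JL^2 + KL^2
JK^2 = 6^2 + 8^2 = 36 + 64 = 100
JK = sqrt(100) = 10

10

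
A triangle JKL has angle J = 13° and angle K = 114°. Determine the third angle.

angle L = 180 - 13 - 114 = 53 degrees.

53 degrees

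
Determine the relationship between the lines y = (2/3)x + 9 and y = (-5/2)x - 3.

Slope of line 1: m1 = 2/3
Slope of line 2: m2 = -5/2
m1 != m2 and m1*m2 = -5/3 != -1. Neither.

Neither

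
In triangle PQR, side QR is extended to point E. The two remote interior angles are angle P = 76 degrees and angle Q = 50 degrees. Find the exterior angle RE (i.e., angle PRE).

By the exterior angle theorem, an exterior angle of a triangle equals the sum of the two remote interior angles.
Exterior angle = angle P + angle Q
Exterior angle = 76 + 50 = 126 degrees

126 degrees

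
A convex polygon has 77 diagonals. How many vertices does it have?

Using d = n(n - 3)/2, we solve 77 = n(n - 3)/2.
So n(n - 3) = 154.
Testing n = 14: 14 * 11 = 154 = 154. Correct.
The polygon has 14 sides.

14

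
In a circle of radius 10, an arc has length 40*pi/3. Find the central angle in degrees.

The full circumference is 2πr = 20*pi.
The arc is 40*pi/3 / 20*pi = 2/3 of the full circle.
So the central angle = 2/3 × 360° = 240°.

240°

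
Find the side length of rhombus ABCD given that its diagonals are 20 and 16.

Half-diagonals are 10 and 8. side = sqrt(10^2 + 8^2) = sqrt(164) = 2*sqrt(41)

2*sqrt(41)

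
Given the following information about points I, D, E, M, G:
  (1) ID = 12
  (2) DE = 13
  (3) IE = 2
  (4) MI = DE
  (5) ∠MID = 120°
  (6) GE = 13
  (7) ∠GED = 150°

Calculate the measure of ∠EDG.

Step 1: By the law of cosines on triangle DEG: DG² = 13² + 13² − 2·13·13·cos(150°) = 630.72, so DG ≈ 25.11.
Step 2: By the inverse law of cosines on triangle EDG: cos(∠EDG) = (13² + 25.11² − 13²) / (2·13·25.11) = 630.72/652.97 = 0.9659, so ∠EDG = 15°.

Therefore, the measure of angle ∠EDG = 15°.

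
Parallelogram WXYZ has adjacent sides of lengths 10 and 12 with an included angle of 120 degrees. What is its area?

Area = 10 * 12 * sin(120°) = 120 * sqrt(3)/2 = 60*sqrt(3)

60*sqrt(3)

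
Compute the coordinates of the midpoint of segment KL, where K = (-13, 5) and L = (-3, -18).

M = ((x₁ + x₂)/2, (y₁ + y₂)/2)
= ((-13 + -3)/2, (5 + -18)/2)
= (-16/2, -13/2) = (-8, -13/2)

(-8, -13/2)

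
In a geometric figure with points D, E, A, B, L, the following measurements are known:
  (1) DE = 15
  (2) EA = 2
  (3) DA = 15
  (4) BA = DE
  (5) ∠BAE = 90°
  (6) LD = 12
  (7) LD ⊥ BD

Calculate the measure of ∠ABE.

From the given relations: BA = DE = 15.
Step 1: By the law of cosines on triangle BAE: BE² = 15² + 2² − 2·15·2·cos(90°) = 229, so BE ≈ 15.13.
Step 2: By the inverse law of cosines on triangle ABE: cos(∠ABE) = (15² + 15.13² − 2²) / (2·15·15.13) = 450/453.98 = 0.9912, so ∠ABE = 7.59°.

Therefore, the measure of angle ∠ABE = 7.59°.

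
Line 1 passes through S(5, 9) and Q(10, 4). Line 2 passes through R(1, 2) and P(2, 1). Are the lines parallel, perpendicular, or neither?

Slope of line 1: m1 = (4 - 9)/(10 - 5) = -5/5 = -1
Slope of line 2: m2 = (1 - 2)/(2 - 1) = -1/1 = -1
Two lines are parallel if and only if they have equal slopes (or both are vertical).
Here m1 = m2 = -1, confirming the lines are parallel.

Parallel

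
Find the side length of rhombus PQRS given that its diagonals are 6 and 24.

The diagonals of a rhombus bisect each other at right angles.
Half-diagonals: 6/2 = 3 and 24/2 = 12
side = sqrt(3^2 + 12^2)
side = sqrt(9 + 144)
side = sqrt(153) = 3*sqrt(17)

3*sqrt(17)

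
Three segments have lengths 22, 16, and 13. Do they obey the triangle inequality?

Yes.
The triangle inequality requires that the sum of any two sides exceeds the third.
Here 13 + 16 = 29 > 22, so the condition is met.

Yes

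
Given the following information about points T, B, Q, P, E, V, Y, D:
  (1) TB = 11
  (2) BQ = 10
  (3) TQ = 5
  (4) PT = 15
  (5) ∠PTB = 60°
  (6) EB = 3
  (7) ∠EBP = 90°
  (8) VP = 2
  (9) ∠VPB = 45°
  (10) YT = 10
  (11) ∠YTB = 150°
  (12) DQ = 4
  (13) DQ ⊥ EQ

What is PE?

Step 1: By the law of cosines on triangle BTP: BP² = 11² + 15² − 2·11·15·cos(60°) = 181, so BP = √181.
Step 2: By the law of cosines on triangle PBE: PE² = √181² + 3² − 2·√181·3·cos(90°) = 190, so PE = √190.

Therefore, the length of PE = √190.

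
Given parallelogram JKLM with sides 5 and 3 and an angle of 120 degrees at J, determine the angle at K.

Consecutive angles are supplementary: angle K = 180 - 120 = 60 degrees.

60 degrees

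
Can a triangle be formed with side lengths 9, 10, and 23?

The longest side is 23. The other two sides sum to 9 + 10 = 19.
Since 19 ≤ 23, the two shorter sides cannot reach around to close the triangle.

No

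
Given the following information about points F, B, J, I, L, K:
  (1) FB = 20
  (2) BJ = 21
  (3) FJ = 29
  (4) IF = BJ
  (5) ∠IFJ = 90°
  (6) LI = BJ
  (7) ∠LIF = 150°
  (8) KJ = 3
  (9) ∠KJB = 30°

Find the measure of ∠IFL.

From the given relations: IF = BJ = 21; LI = BJ = 21.
Step 1: By the law of cosines on triangle FIL: FL² = 21² + 21² − 2·21·21·cos(150°) = 1645.83, so FL ≈ 40.57.
Step 2: By the inverse law of cosines on triangle IFL: cos(∠IFL) = (21² + 40.57² − 21²) / (2·21·40.57) = 1645.83/1703.89 = 0.9659, so ∠IFL = 15°.

Therefore, the measure of angle ∠IFL = 15°.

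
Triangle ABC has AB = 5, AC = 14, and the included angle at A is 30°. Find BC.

When two sides and the included angle are known, the law of cosines gives the third side.
c^2 = a^2 + b^2 - 2ab cos(C) generalizes the Pythagorean theorem to non-right triangles.
Here: BC^2 = 25 + 196 - 140*(sqrt(3)/2) = 221 - 70*sqrt(3)
BC = sqrt(221 - 70*sqrt(3))

sqrt(221 - 70*sqrt(3))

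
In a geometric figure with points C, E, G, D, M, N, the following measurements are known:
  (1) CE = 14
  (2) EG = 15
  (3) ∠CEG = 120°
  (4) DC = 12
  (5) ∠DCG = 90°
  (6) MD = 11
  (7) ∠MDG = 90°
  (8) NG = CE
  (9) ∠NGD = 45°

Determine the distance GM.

Step 1: By the law of cosines on triangle CEG: CG² = 14² + 15² − 2·14·15·cos(120°) = 631, so CG ≈ 25.12.
Step 2: By the law of cosines on triangle GCD: GD² = 25.12² + 12² − 2·25.12·12·cos(90°) = 775, so GD = 5·√31.
Step 3: By the law of cosines on triangle GDM: GM² = (5·√31)² + 11² − 2·5·√31·11·cos(90°) = 896, so GM = 8·√14.

Therefore, the length of GM = 8·√14.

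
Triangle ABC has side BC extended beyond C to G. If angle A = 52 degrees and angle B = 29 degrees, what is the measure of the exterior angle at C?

Exterior angle = 52 + 29 = 81 degrees (exterior angle theorem).

81 degrees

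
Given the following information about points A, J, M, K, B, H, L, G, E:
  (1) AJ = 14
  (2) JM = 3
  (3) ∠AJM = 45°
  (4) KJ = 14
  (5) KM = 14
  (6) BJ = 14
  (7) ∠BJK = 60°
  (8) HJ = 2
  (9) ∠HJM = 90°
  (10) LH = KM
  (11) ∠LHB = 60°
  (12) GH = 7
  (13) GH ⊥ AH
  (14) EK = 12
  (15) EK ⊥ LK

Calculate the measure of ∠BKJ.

Step 1: By the law of cosines on triangle KJB: KB² = 14² + 14² − 2·14·14·cos(60°) = 196, so KB = 14.
Step 2: By the inverse law of cosines on triangle BKJ: cos(∠BKJ) = (14² + 14² − 14²) / (2·14·14) = 196/392 = 0.5, so ∠BKJ = 60°.

Therefore, the measure of angle ∠BKJ = 60°.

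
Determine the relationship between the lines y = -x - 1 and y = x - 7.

Slope of line 1: m1 = -1
Slope of line 2: m2 = 1
Two lines are perpendicular when the product of their slopes is -1 (negative reciprocals).
m1 * m2 = (-1) * (1) = -1, confirming perpendicularity.

Perpendicular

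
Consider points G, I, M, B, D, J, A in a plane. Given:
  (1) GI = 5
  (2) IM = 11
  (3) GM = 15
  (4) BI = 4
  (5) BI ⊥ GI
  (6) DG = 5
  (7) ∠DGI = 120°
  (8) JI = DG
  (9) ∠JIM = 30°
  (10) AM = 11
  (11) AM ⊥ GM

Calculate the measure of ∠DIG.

Step 1: By the law of cosines on triangle IGD: ID² = 5² + 5² − 2·5·5·cos(120°) = 75, so ID = 5·√3.
Step 2: By the inverse law of cosines on triangle DIG: cos(∠DIG) = ((5·√3)² + 5² − 5²) / (2·5·√3·5) = 75/86.6 = 0.866, so ∠DIG = 30°.

Therefore, the measure of angle ∠DIG = 30°.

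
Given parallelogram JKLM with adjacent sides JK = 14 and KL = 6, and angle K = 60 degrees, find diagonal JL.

The diagonal of a parallelogram can be found by treating two adjacent sides and the diagonal as a triangle.
Applying the law of cosines with sides 14, 6 and included angle 60°:
d^2 = 196 + 36 - 168*cos(60°) = 148
d = 2*sqrt(37)

2*sqrt(37)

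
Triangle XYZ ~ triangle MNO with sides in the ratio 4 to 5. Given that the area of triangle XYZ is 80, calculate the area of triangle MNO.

The ratio of areas of similar triangles = (side ratio)^2.
Side ratio = 4:5, so area ratio = 16:25.
Area of MNO / Area of XYZ = 25/16
Area of MNO = 80 * 25/16 = 125

125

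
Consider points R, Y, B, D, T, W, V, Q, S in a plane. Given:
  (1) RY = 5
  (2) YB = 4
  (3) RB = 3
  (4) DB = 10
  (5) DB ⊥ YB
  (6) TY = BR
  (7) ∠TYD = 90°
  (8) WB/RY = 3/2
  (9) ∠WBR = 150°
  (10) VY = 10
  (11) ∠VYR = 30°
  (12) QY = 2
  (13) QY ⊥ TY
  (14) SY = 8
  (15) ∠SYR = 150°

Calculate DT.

From the given relations: TY = BR = 3.
Step 1: By the law of cosines on triangle DBY: DY² = 10² + 4² − 2·10·4·cos(90°) = 116, so DY = 2·√29.
Step 2: By the law of cosines on triangle DYT: DT² = (2·√29)² + 3² − 2·2·√29·3·cos(90°) = 125, so DT = 5·√5.

Therefore, the length of DT = 5·√5.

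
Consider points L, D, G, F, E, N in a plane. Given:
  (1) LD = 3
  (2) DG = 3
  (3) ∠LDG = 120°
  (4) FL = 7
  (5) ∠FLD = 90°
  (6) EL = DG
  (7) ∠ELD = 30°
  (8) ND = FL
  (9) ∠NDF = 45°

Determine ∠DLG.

Step 1: By the law of cosines on triangle LDG: LG² = 3² + 3² − 2·3·3·cos(120°) = 27, so LG = 3·√3.
Step 2: By the inverse law of cosines on triangle DLG: cos(∠DLG) = (3² + (3·√3)² − 3²) / (2·3·3·√3) = 27/31.18 = 0.866, so ∠DLG = 30°.

Therefore, the measure of angle ∠DLG = 30°.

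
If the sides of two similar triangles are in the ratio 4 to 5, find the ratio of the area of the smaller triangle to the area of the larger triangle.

Area scales with the square of linear dimensions. If every length is multiplied by 4/5, then the area is multiplied by (4/5)^2 = 16/25.
The area ratio is 16:25.

16:25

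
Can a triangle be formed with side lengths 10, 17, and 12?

Sort the sides: 10, 12, 17.
It suffices to check that the sum of the two smallest exceeds the largest:
10 + 12 = 22 > 17. ✓
Yes, a valid triangle can be formed.

Yes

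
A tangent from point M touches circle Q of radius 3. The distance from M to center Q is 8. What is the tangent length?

Let T be the point of tangency. Then QT ⊥ MT (radius ⊥ tangent).
In right triangle QTM: QM² = QT² + MT²
8² = 3² + MT²
MT² = 55, MT = sqrt(55)

sqrt(55)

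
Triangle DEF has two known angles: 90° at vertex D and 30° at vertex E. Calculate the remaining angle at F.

angle F = 180 - 90 - 30 = 60 degrees.

60 degrees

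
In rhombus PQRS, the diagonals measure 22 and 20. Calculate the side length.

Half-diagonals are 11 and 10. side = sqrt(11^2 + 10^2) = sqrt(221)

sqrt(221)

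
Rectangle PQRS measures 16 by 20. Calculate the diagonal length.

A rectangle's diagonal splits it into two right triangles, with the diagonal as the hypotenuse.
By the Pythagorean theorem, d^2 = 16^2 + 20^2 = 656.
Therefore d = sqrt(656) = 4*sqrt(41).

4*sqrt(41)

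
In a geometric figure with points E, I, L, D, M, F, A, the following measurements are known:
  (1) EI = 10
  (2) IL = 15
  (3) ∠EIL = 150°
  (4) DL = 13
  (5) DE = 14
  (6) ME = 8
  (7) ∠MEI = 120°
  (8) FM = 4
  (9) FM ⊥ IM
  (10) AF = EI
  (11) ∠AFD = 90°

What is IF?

Step 1: By the law of cosines on triangle IEM: IM² = 10² + 8² − 2·10·8·cos(120°) = 244, so IM = 2·√61.
Step 2: By the law of cosines on triangle IMF: IF² = (2·√61)² + 4² − 2·2·√61·4·cos(90°) = 260, so IF = 2·√65.

Therefore, the length of IF = 2·√65.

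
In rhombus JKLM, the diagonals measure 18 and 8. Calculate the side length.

Half-diagonals are 9 and 4. side = sqrt(9^2 + 4^2) = sqrt(97)

sqrt(97)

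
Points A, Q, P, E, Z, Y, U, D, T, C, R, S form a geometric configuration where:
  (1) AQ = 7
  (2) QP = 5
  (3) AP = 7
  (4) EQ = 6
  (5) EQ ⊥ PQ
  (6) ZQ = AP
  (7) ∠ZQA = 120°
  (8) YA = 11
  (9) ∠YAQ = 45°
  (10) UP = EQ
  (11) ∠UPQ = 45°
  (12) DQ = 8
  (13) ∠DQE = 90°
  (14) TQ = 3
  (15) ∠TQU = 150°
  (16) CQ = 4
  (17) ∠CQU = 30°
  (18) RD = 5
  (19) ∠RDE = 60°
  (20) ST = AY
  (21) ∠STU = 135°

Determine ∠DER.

Step 1: By the law of cosines on triangle EQD: ED² = 6² + 8² − 2·6·8·cos(90°) = 100, so ED = 10.
Step 2: By the law of cosines on triangle EDR: ER² = 10² + 5² − 2·10·5·cos(60°) = 75, so ER = 5·√3.
Step 3: By the inverse law of cosines on triangle DER: cos(∠DER) = (10² + (5·√3)² − 5²) / (2·10·5·√3) = 150/173.21 = 0.866, so ∠DER = 30°.

Therefore, the measure of angle ∠DER = 30°.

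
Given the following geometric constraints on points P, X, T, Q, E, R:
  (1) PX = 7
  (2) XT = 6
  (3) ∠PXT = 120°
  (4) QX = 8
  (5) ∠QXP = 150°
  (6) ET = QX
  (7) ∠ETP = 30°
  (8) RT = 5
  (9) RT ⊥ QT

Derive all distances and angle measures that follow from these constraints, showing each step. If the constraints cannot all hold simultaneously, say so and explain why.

The constraints are consistent.

From the given relations:
  ET = QX = 8

Step 1: From PX = 7, XT = 6, and ∠PXT = 120°, by the law of cosines:
  PT² = PX² + XT² - 2·PX·XT·cos(120°) = 49 + 36 + 42 = 127
  PT = √127

Step 2: From PX = 7, XQ = 8, and ∠PXQ = 150°, by the law of cosines:
  PQ² = PX² + XQ² - 2·PX·XQ·cos(150°) = 49 + 64 + 96.99 = 210
  PQ ≈ 14.49

Step 3: From PT = √127, TE = 8, and ∠PTE = 30°, by the law of cosines:
  PE² = PT² + TE² - 2·PT·TE·cos(30°) = 127 + 64 - 156.2 = 34.85
  PE ≈ 5.9

Step 4: From PQ = 14.49, PX = 7, QX = 8, by the inverse law of cosines:
  cos(∠QPX) = (PQ² + PX² - QX²) / (2·PQ·PX)
  ∠QPX = 16.02°

Step 5: From PT = √127, PX = 7, TX = 6, by the inverse law of cosines:
  cos(∠TPX) = (PT² + PX² - TX²) / (2·PT·PX)
  ∠TPX = 27.46°

Step 6: From TP = √127, TX = 6, PX = 7, by the inverse law of cosines:
  cos(∠PTX) = (TP² + TX² - PX²) / (2·TP·TX)
  ∠PTX = 32.54°

Step 7: From QP = 14.49, QX = 8, PX = 7, by the inverse law of cosines:
  cos(∠PQX) = (QP² + QX² - PX²) / (2·QP·QX)
  ∠PQX = 13.98°

Step 8: From PE = 5.9, PT = √127, ET = 8, by the inverse law of cosines:
  cos(∠EPT) = (PE² + PT² - ET²) / (2·PE·PT)
  ∠EPT = 42.66°

Step 9: From EP = 5.9, ET = 8, PT = √127, by the inverse law of cosines:
  cos(∠PET) = (EP² + ET² - PT²) / (2·EP·ET)
  ∠PET = 107.34°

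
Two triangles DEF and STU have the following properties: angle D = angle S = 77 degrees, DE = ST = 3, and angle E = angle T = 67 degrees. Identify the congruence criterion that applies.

The given information matches ASA: Two pairs of corresponding angles and the included side are equal (Angle-Side-Angle).

ASA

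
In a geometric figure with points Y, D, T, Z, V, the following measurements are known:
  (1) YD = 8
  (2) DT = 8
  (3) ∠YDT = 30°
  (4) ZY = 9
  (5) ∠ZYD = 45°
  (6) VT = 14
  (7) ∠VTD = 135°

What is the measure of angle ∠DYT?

Step 1: By the law of cosines on triangle YDT: YT² = 8² + 8² − 2·8·8·cos(30°) = 17.15, so YT ≈ 4.14.
Step 2: By the inverse law of cosines on triangle DYT: cos(∠DYT) = (8² + 4.14² − 8²) / (2·8·4.14) = 17.15/66.26 = 0.2588, so ∠DYT = 75°.

Therefore, the measure of angle ∠DYT = 75°.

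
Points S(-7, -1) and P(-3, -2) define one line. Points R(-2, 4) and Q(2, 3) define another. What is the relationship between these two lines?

Slope of line 1: m1 = (-2 - -1)/(-3 - -7) = -1/4 = -1/4
Slope of line 2: m2 = (3 - 4)/(2 - -2) = -1/4 = -1/4
Two lines are parallel if and only if they have equal slopes (or both are vertical).
Here m1 = m2 = -1/4, confirming the lines are parallel.

Parallel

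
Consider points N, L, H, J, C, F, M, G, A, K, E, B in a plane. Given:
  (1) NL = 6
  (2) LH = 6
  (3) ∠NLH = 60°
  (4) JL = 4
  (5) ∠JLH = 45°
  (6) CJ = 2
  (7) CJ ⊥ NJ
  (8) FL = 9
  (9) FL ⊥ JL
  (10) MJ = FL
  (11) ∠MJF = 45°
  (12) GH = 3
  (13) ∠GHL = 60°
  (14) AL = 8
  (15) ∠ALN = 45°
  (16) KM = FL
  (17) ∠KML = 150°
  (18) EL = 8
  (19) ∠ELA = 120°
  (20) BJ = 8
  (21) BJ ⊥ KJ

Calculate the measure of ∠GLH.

Step 1: By the law of cosines on triangle LHG: LG² = 6² + 3² − 2·6·3·cos(60°) = 27, so LG = 3·√3.
Step 2: By the inverse law of cosines on triangle GLH: cos(∠GLH) = ((3·√3)² + 6² − 3²) / (2·3·√3·6) = 54/62.35 = 0.866, so ∠GLH = 30°.

Therefore, the measure of angle ∠GLH = 30°.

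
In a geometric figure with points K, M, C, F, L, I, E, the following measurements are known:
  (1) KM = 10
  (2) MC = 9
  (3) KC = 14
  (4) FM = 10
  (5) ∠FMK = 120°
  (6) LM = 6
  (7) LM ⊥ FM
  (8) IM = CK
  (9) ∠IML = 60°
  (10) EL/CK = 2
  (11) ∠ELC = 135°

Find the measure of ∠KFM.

Step 1: By the law of cosines on triangle FMK: FK² = 10² + 10² − 2·10·10·cos(120°) = 300, so FK = 10·√3.
Step 2: By the inverse law of cosines on triangle KFM: cos(∠KFM) = ((10·√3)² + 10² − 10²) / (2·10·√3·10) = 300/346.41 = 0.866, so ∠KFM = 30°.

Therefore, the measure of angle ∠KFM = 30°.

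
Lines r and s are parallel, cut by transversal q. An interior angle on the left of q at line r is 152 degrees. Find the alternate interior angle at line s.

Alternate interior angles formed by parallel lines and a transversal are equal.
The given angle is 152 degrees.
The alternate interior angle = 152 degrees.

152 degrees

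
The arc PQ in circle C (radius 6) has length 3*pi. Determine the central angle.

The full circumference is 2πr = 12*pi.
The arc is 3*pi / 12*pi = 1/4 of the full circle.
So the central angle = 1/4 × 360° = 90°.

90°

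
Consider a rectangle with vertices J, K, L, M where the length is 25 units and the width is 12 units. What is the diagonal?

A rectangle's diagonal splits it into two right triangles, with the diagonal as the hypotenuse.
By the Pythagorean theorem, d^2 = 25^2 + 12^2 = 769.
Therefore d = sqrt(769).

sqrt(769)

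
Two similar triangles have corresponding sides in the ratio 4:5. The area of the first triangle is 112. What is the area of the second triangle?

Area ratio = (4/5)^2 = 16/25. Area of the second triangle = 112 * 25/16 = 175.

175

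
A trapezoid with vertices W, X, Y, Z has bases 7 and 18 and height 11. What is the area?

Area = (7 + 18) * 11 / 2 = 275 / 2 = 275/2

275/2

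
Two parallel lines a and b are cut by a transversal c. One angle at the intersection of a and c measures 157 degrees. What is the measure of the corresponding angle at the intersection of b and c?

When a transversal crosses parallel lines, angles in the same position at each intersection are called corresponding angles.
These are always equal, so the answer is 157 degrees.

157 degrees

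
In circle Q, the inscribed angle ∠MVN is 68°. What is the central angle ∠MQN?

The inscribed angle theorem states that a central angle is always twice any inscribed angle that subtends the same arc.
Since the inscribed angle is 68°, the central angle = 2 × 68° = 136°.

136°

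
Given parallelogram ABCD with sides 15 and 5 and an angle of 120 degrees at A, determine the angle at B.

In a parallelogram, consecutive angles are supplementary (sum to 180°).
angle B = 180 - angle A
angle B = 180 - 120
angle B = 60 degrees

60 degrees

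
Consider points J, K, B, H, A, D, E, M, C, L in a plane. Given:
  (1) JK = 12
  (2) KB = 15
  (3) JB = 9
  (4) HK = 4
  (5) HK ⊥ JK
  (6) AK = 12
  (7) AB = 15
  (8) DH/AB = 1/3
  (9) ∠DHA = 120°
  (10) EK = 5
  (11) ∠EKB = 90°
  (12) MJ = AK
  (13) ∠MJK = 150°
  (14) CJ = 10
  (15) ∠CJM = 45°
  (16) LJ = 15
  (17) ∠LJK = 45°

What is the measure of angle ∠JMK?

From the given relations: MJ = AK = 12.
Step 1: By the law of cosines on triangle MJK: MK² = 12² + 12² − 2·12·12·cos(150°) = 537.42, so MK ≈ 23.18.
Step 2: By the inverse law of cosines on triangle JMK: cos(∠JMK) = (12² + 23.18² − 12²) / (2·12·23.18) = 537.42/556.37 = 0.9659, so ∠JMK = 15°.

Therefore, the measure of angle ∠JMK = 15°.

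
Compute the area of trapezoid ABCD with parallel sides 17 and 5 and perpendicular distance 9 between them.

Area of a trapezoid = (base1 + base2) * height / 2
Area = (17 + 5) * 9 / 2
Area = 22 * 9 / 2
Area = 198 / 2
Area = 99

99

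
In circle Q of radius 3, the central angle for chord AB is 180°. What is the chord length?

Drop a perpendicular from the center to the chord, bisecting both the chord and the central angle.
Each half-chord = r sin(θ/2) = 3 sin(90°).
The full chord = 2 × 3 × sin(90°) = 6.

6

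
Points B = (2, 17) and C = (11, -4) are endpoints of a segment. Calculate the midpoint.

The midpoint is the point halfway along the segment.
Move half the horizontal distance: 2 + (11 - 2)/2 = 2 + 9/2 = 13/2
Move half the vertical distance: 17 + (-4 - 17)/2 = 17 + -21/2 = 13/2
Midpoint = (13/2, 13/2)

(13/2, 13/2)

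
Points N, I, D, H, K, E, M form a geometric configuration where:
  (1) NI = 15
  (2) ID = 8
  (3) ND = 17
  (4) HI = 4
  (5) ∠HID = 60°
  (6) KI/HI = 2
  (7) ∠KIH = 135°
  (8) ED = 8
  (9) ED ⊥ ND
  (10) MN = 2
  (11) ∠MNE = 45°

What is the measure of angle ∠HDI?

Step 1: By the law of cosines on triangle DIH: DH² = 8² + 4² − 2·8·4·cos(60°) = 48, so DH = 4·√3.
Step 2: By the inverse law of cosines on triangle HDI: cos(∠HDI) = ((4·√3)² + 8² − 4²) / (2·4·√3·8) = 96/110.85 = 0.866, so ∠HDI = 30°.

Therefore, the measure of angle ∠HDI = 30°.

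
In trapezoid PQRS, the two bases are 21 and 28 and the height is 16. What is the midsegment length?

The midsegment (median) of a trapezoid connects the midpoints of the non-parallel sides.
Its length is the average of the two bases: (21 + 28) / 2 = 49/2.

49/2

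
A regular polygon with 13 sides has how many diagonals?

Total line segments between 13 vertices = C(13,2) = 78.
Subtract the 13 sides: 78 - 13 = 65 diagonals.

65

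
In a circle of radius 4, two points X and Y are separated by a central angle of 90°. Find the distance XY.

Chord length = 2r sin(θ/2)
= 2 × 4 × sin(90°/2)
= 2 × 4 × sin(45°)
= 4*sqrt(2)

4*sqrt(2)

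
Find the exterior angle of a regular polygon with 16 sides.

Each exterior angle of a regular n-gon is 360 / n.
For n = 16: 360 / 16 = 45/2 degrees.

45/2 degrees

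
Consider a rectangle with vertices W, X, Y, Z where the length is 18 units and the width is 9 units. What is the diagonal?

d = sqrt(18^2 + 9^2) = sqrt(405) = 9*sqrt(5)

9*sqrt(5)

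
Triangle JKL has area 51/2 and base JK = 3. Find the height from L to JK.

Area = (1/2) * base * height
height = 2 * Area / base
height = 2 * 51/2 / 3
height = 51 / 3
height = 17

17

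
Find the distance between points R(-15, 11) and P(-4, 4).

d = sqrt((-4 - -15)^2 + (4 - 11)^2)
d = sqrt(11^2 + -7^2)
d = sqrt(121 + 49)
d = sqrt(170)

sqrt(170)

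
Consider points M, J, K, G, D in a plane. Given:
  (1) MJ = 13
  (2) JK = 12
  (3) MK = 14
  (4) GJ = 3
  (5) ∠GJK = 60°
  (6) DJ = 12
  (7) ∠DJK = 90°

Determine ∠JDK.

Step 1: By the law of cosines on triangle DJK: DK² = 12² + 12² − 2·12·12·cos(90°) = 288, so DK = 12·√2.
Step 2: By the inverse law of cosines on triangle JDK: cos(∠JDK) = (12² + (12·√2)² − 12²) / (2·12·12·√2) = 288/407.29 = 0.7071, so ∠JDK = 45°.

Therefore, the measure of angle ∠JDK = 45°.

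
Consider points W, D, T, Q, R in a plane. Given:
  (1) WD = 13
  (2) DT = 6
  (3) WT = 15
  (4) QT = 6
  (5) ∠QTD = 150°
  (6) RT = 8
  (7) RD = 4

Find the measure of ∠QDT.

Step 1: By the law of cosines on triangle DTQ: DQ² = 6² + 6² − 2·6·6·cos(150°) = 134.35, so DQ ≈ 11.59.
Step 2: By the inverse law of cosines on triangle QDT: cos(∠QDT) = (11.59² + 6² − 6²) / (2·11.59·6) = 134.35/139.09 = 0.9659, so ∠QDT = 15°.

Therefore, the measure of angle ∠QDT = 15°.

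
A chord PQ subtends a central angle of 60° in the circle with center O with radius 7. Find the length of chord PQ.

Chord length = 2r sin(θ/2)
= 2 × 7 × sin(60°/2)
= 2 × 7 × sin(30°)
= 7

7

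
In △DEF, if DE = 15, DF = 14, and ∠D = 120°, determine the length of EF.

When two sides and the included angle are known, the law of cosines gives the third side.
c^2 = a^2 + b^2 - 2ab cos(C) generalizes the Pythagorean theorem to non-right triangles.
Here: EF^2 = 225 + 196 - 420*(-1/2) = 631
EF = sqrt(631)

sqrt(631)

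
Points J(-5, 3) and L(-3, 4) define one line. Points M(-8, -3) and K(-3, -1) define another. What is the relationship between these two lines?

Slope of line 1: m1 = (4 - 3)/(-3 - -5) = 1/2 = 1/2
Slope of line 2: m2 = (-1 - -3)/(-3 - -8) = 2/5 = 2/5
m1 != m2 and m1*m2 = 1/5 != -1. Neither.

Neither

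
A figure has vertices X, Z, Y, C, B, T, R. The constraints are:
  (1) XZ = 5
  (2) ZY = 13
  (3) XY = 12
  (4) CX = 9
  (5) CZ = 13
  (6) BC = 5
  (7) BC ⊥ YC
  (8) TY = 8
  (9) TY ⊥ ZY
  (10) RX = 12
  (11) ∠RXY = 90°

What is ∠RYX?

Step 1: By the law of cosines on triangle YXR: YR² = 12² + 12² − 2·12·12·cos(90°) = 288, so YR = 12·√2.
Step 2: By the inverse law of cosines on triangle RYX: cos(∠RYX) = ((12·√2)² + 12² − 12²) / (2·12·√2·12) = 288/407.29 = 0.7071, so ∠RYX = 45°.

Therefore, the measure of angle ∠RYX = 45°.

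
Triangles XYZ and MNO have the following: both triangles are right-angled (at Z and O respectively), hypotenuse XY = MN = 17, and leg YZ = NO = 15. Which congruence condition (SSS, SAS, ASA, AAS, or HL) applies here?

The given information matches HL: The hypotenuse and one leg of two right triangles are equal (Hypotenuse-Leg).

HL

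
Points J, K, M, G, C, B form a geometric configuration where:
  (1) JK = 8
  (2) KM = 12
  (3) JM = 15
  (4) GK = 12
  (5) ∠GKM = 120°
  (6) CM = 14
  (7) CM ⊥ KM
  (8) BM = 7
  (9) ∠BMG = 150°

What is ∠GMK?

Step 1: By the law of cosines on triangle MKG: MG² = 12² + 12² − 2·12·12·cos(120°) = 432, so MG = 12·√3.
Step 2: By the inverse law of cosines on triangle GMK: cos(∠GMK) = ((12·√3)² + 12² − 12²) / (2·12·√3·12) = 432/498.83 = 0.866, so ∠GMK = 30°.

Therefore, the measure of angle ∠GMK = 30°.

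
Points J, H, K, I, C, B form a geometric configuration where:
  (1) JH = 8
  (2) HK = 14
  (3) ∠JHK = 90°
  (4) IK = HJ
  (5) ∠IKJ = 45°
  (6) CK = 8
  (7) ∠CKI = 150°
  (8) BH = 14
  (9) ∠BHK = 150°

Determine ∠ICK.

From the given relations: IK = HJ = 8.
Step 1: By the law of cosines on triangle CKI: CI² = 8² + 8² − 2·8·8·cos(150°) = 238.85, so CI ≈ 15.45.
Step 2: By the inverse law of cosines on triangle ICK: cos(∠ICK) = (15.45² + 8² − 8²) / (2·15.45·8) = 238.85/247.28 = 0.9659, so ∠ICK = 15°.

Therefore, the measure of angle ∠ICK = 15°.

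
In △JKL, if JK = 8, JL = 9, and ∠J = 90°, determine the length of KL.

Since angle J = 90°, this is a right triangle and the law of cosines reduces to the Pythagorean theorem.
KL^2 = 8^2 + 9^2 = 145
KL = sqrt(145)

sqrt(145)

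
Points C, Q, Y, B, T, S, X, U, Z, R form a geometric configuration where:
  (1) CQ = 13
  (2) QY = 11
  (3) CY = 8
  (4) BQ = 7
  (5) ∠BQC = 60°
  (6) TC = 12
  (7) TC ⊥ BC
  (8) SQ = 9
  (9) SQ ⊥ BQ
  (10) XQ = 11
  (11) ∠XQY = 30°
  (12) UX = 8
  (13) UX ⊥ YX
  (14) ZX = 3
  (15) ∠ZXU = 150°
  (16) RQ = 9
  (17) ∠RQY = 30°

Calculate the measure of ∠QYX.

Step 1: By the law of cosines on triangle YQX: YX² = 11² + 11² − 2·11·11·cos(30°) = 32.42, so YX ≈ 5.69.
Step 2: By the inverse law of cosines on triangle QYX: cos(∠QYX) = (11² + 5.69² − 11²) / (2·11·5.69) = 32.42/125.27 = 0.2588, so ∠QYX = 75°.

Therefore, the measure of angle ∠QYX = 75°.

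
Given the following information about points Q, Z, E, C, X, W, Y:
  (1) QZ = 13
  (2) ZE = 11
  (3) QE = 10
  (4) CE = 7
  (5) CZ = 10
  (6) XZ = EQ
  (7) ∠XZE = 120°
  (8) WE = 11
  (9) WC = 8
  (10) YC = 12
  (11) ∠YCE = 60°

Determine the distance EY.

Step 1: By the law of cosines on triangle ECY: EY² = 7² + 12² − 2·7·12·cos(60°) = 109, so EY = √109.

Therefore, the length of EY = √109.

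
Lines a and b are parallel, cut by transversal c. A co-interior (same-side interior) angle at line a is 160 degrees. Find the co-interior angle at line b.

Co-interior angles (same-side interior) formed by parallel lines and a transversal are supplementary (sum to 180 degrees).
The given angle is 160 degrees.
The co-interior angle = 180 - 160 = 20 degrees.

20 degrees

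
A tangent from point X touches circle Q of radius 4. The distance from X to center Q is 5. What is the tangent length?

tangent = √(d² - r²) = √(5² - 4²) = √(25 - 16) = √9 = 3

3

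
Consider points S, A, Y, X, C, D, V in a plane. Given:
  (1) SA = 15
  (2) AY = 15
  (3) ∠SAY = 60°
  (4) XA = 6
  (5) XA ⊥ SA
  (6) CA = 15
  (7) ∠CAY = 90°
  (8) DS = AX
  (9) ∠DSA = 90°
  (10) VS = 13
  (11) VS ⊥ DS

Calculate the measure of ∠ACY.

Step 1: By the law of cosines on triangle CAY: CY² = 15² + 15² − 2·15·15·cos(90°) = 450, so CY = 15·√2.
Step 2: By the inverse law of cosines on triangle ACY: cos(∠ACY) = (15² + (15·√2)² − 15²) / (2·15·15·√2) = 450/636.4 = 0.7071, so ∠ACY = 45°.

Therefore, the measure of angle ∠ACY = 45°.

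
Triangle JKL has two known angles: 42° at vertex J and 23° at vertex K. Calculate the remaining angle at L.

The interior angles sum to 180°: angle L = 180 - 42 - 23 = 115°.
The triangle is obtuse (angles 42°, 23°, 115°).

115 degrees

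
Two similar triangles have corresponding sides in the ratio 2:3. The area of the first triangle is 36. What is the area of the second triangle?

The ratio of areas of similar triangles = (side ratio)^2.
Side ratio = 2:3, so area ratio = 4:9.
Area of the second triangle / Area of the first triangle = 9/4
Area of the second triangle = 36 * 9/4 = 81

81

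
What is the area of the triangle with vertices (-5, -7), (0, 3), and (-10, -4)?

Using the Shoelace formula for a triangle:
Area = (1/2)|x0(y1 - y2) + x1(y2 - y0) + x2(y0 - y1)|
Area = (1/2)|-5(3 - -4) + 0(-4 - -7) + -10(-7 - 3)|
Area = (1/2)|-35 + 0 + 100|
Area = (1/2)|65|
Area = (1/2)(65)
Area = 65/2

65/2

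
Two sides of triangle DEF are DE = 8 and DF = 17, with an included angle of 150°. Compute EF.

When two sides and the included angle are known, the law of cosines gives the third side.
c^2 = a^2 + b^2 - 2ab cos(C) generalizes the Pythagorean theorem to non-right triangles.
Here: EF^2 = 64 + 289 - 272*(-sqrt(3)/2) = 136*sqrt(3) + 353
EF = sqrt(136*sqrt(3) + 353)

sqrt(136*sqrt(3) + 353)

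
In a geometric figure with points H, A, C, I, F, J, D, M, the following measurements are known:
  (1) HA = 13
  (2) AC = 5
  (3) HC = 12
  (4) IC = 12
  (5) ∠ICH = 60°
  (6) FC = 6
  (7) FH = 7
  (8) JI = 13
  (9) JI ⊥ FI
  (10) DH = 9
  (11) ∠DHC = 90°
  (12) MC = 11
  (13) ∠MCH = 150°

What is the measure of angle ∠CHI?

Step 1: By the law of cosines on triangle HCI: HI² = 12² + 12² − 2·12·12·cos(60°) = 144, so HI = 12.
Step 2: By the inverse law of cosines on triangle CHI: cos(∠CHI) = (12² + 12² − 12²) / (2·12·12) = 144/288 = 0.5, so ∠CHI = 60°.

Therefore, the measure of angle ∠CHI = 60°.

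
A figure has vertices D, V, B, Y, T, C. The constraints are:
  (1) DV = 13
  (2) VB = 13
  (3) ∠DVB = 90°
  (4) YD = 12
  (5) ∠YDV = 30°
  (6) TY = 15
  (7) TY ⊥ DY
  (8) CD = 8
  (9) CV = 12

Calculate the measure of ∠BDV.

Step 1: By the law of cosines on triangle DVB: DB² = 13² + 13² − 2·13·13·cos(90°) = 338, so DB = 13·√2.
Step 2: By the inverse law of cosines on triangle BDV: cos(∠BDV) = ((13·√2)² + 13² − 13²) / (2·13·√2·13) = 338/478 = 0.7071, so ∠BDV = 45°.

Therefore, the measure of angle ∠BDV = 45°.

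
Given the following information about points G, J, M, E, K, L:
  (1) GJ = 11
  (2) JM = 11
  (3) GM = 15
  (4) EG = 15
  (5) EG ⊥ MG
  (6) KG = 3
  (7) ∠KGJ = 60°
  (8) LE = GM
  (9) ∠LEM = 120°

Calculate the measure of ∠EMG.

Step 1: By the law of cosines on triangle MGE: ME² = 15² + 15² − 2·15·15·cos(90°) = 450, so ME = 15·√2.
Step 2: By the inverse law of cosines on triangle EMG: cos(∠EMG) = ((15·√2)² + 15² − 15²) / (2·15·√2·15) = 450/636.4 = 0.7071, so ∠EMG = 45°.

Therefore, the measure of angle ∠EMG = 45°.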